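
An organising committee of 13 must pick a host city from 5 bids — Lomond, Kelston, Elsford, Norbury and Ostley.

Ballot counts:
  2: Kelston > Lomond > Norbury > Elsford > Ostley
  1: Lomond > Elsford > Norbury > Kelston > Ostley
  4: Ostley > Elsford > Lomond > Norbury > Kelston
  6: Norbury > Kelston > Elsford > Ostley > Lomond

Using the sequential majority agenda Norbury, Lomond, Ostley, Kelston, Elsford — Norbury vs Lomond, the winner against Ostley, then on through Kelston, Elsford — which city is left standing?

Kelston

Round 1: Norbury vs Lomond — 6–7, Lomond advances.
Round 2: Lomond vs Ostley — 3–10, Ostley advances.
Round 3: Ostley vs Kelston — 4–9, Kelston advances.
Round 4: Kelston vs Elsford — 8–5, Kelston advances.
The agenda winner is Kelston.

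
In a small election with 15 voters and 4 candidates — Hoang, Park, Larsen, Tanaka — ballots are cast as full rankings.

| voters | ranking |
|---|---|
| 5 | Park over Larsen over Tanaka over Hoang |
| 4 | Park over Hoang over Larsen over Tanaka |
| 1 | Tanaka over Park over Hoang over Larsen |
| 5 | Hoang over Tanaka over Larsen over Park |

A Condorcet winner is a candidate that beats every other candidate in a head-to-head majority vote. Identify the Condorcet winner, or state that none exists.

Head-to-head results (15 voters):
Hoang vs Park: Hoang is ranked higher on 5 ballots, Park on 10. Park wins 10–5.
Hoang vs Larsen: 4+1+5 = 10 for Hoang, 5 for Larsen — Hoang by 10–5.
Hoang vs Tanaka: Hoang preferred on 4+5 = 9 ballots; Hoang wins 9–6.
Park vs Larsen: 5+4+1 = 10 for Park, 5 for Larsen — Park by 10–5.
Park vs Tanaka: 9 to 6, Park.
Larsen vs Tanaka: Larsen is ranked higher on 5+4 = 9 ballots, Tanaka on 6. Larsen wins 9–6.
Park defeats every rival head-to-head and is the Condorcet winner.

Park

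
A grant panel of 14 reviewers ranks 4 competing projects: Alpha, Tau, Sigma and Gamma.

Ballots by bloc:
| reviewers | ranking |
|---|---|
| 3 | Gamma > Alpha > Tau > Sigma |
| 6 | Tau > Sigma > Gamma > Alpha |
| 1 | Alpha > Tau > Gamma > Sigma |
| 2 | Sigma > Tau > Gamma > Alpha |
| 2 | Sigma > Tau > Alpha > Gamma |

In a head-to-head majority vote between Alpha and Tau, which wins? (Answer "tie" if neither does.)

Tau

Ballots ranking Alpha above Tau: 3 + 1 = 4.
Ballots ranking Tau above Alpha: 14 − 4 = 10.
Tau wins the head-to-head 10–4.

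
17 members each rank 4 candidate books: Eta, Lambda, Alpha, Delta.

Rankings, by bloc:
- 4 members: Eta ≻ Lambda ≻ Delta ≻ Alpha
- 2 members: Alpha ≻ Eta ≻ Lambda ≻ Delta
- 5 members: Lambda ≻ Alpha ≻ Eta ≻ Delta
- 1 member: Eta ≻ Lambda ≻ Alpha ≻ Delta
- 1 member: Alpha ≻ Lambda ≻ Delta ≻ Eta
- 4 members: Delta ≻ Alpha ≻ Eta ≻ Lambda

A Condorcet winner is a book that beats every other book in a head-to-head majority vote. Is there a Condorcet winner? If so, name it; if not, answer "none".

none

Check each pair by majority over 17 ballots:
Eta–Lambda: Eta 11–6.
Eta vs Alpha: Alpha, 12–5.
Eta vs Delta: Eta wins 12–5.
Lambda–Alpha: Lambda 10–7.
Lambda vs Delta: Lambda wins 13–4.
Alpha vs Delta: Alpha wins 9–8.
Every book loses at least once (Eta loses to Alpha; Lambda loses to Eta; Alpha loses to Lambda; Delta loses to Eta). The majority relation contains the cycle Eta beats Lambda beats Alpha beats Eta, so there is no Condorcet winner.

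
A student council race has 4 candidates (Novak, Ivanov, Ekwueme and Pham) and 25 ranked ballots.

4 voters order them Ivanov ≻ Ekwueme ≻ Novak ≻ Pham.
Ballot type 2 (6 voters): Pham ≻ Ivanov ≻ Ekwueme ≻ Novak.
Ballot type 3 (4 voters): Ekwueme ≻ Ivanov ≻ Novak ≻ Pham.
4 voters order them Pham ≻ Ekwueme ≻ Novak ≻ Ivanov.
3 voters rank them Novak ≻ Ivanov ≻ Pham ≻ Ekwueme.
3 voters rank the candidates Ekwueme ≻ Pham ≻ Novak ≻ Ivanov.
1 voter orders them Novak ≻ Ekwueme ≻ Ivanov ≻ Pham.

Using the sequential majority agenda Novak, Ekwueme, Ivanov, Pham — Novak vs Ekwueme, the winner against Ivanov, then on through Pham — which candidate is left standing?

Round 1: Novak vs Ekwueme — 4–21, Ekwueme advances.
Round 2: Ekwueme vs Ivanov — 12–13, Ivanov advances.
Round 3: Ivanov vs Pham — 12–13, Pham advances.
Pham survives the agenda.

Pham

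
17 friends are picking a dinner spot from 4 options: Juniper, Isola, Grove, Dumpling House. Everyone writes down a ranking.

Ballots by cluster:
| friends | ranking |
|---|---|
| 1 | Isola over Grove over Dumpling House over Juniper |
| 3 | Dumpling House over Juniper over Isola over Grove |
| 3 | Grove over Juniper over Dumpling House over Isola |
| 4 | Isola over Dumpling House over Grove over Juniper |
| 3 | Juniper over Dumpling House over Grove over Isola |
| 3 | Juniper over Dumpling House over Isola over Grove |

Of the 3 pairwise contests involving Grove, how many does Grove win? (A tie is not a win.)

Grove against each rival (17 friends):
Grove vs Juniper: 1+3+4 = 8 for Grove, 9 for Juniper — Juniper by 9–8.
Grove vs Isola: 6 to 11, Isola.
Grove vs Dumpling House: Grove preferred on 1+3 = 4 ballots; Dumpling House wins 13–4.
Grove beats no one; loses to Juniper, Isola, Dumpling House — 0 pairwise wins.

0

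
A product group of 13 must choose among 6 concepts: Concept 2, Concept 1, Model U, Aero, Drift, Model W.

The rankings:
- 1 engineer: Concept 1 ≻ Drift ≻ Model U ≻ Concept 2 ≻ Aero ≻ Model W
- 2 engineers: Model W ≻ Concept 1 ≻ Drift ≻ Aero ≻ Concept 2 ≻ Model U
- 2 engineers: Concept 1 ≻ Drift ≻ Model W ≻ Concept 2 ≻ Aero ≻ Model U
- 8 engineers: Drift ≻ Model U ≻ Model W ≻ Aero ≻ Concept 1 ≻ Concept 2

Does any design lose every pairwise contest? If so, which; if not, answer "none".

Concept 2

Head-to-head results (13 engineers):
Concept 2 vs Concept 1: Concept 2 is ranked higher on 0 ballots, Concept 1 on 13. Concept 1 wins 13–0.
Concept 2 vs Model U: Concept 2 is ranked higher on 2+2 = 4 ballots, Model U on 9. Model U wins 9–4.
Concept 2 vs Aero: Aero wins 10–3.
Concept 2 vs Drift: 0 for Concept 2, 13 for Drift — Drift by 13–0.
Concept 2–Model W: Model W 12–1.
Concept 1 vs Model U: 5 to 8, Model U.
Concept 1 vs Aero: Concept 1 is ranked higher on 1+2+2 = 5 ballots, Aero on 8. Aero wins 8–5.
Concept 1 vs Drift: Drift wins 8–5.
Concept 1 vs Model W: Concept 1 preferred on 1+2 = 3 ballots; Model W wins 10–3.
Model U–Aero: Model U 9–4.
Model U–Drift: Drift 13–0.
Model U vs Model W: Model U wins 9–4.
Aero vs Drift: Aero preferred on 0 ballots; Drift wins 13–0.
Aero vs Model W: 1 for Aero, 12 for Model W — Model W by 12–1.
Drift vs Model W: Drift wins 11–2.
Concept 2 loses to every other design — it is the Condorcet loser.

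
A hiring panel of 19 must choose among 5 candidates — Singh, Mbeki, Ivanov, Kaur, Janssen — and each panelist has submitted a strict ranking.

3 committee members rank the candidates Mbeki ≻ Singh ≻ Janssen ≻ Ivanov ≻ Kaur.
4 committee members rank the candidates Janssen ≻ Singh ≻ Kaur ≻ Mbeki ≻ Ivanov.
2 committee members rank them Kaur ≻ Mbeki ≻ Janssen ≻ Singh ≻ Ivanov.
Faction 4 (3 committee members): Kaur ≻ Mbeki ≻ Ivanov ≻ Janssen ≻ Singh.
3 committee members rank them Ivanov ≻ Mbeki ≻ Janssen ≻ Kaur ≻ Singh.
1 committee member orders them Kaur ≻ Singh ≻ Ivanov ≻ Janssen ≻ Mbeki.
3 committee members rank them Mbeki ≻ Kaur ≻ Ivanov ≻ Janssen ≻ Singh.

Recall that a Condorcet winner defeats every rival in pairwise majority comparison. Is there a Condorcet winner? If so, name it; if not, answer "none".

none

Check each pair by majority over 19 ballots:
Singh vs Mbeki: Mbeki wins 14–5.
Singh vs Ivanov: Singh, 10–9.
Singh vs Kaur: Kaur wins 12–7.
Singh vs Janssen: Janssen, 15–4.
Mbeki–Ivanov: Mbeki 15–4.
Mbeki vs Kaur: Kaur wins 10–9.
Mbeki vs Janssen: Mbeki, 14–5.
Ivanov vs Kaur: Kaur, 13–6.
Ivanov vs Janssen: Ivanov, 10–9.
Kaur–Janssen: Janssen 10–9.
Every candidate loses at least once (Singh loses to Mbeki; Mbeki loses to Kaur; Ivanov loses to Singh; Kaur loses to Janssen; Janssen loses to Mbeki). The majority relation contains the cycle Singh beats Ivanov beats Janssen beats Singh, so there is no Condorcet winner.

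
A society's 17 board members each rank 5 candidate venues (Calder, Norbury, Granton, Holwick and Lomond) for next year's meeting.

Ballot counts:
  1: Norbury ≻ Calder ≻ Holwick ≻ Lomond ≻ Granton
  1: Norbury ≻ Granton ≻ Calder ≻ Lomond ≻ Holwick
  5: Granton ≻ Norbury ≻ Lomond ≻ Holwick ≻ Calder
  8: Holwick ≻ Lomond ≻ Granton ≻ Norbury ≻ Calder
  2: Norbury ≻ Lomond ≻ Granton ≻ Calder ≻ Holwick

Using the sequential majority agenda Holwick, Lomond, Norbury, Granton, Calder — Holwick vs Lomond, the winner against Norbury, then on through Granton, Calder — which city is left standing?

Granton

Round 1: Holwick vs Lomond — 9–8, Holwick advances.
Round 2: Holwick vs Norbury — 8–9, Norbury advances.
Round 3: Norbury vs Granton — 4–13, Granton advances.
Round 4: Granton vs Calder — 16–1, Granton advances.
The agenda winner is Granton.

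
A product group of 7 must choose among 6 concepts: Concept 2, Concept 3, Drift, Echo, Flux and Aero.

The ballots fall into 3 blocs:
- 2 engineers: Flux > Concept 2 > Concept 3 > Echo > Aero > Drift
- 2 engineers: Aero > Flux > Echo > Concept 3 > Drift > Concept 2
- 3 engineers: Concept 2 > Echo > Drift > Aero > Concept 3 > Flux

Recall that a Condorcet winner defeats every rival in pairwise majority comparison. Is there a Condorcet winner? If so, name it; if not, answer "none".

none

Head-to-head results (7 engineers):
Concept 2 vs Concept 3: Concept 2 preferred on 2+3 = 5 ballots; Concept 2 wins 5–2.
Concept 2 vs Drift: 5 to 2, Concept 2.
Concept 2 vs Echo: Concept 2 is ranked higher on 2+3 = 5 ballots, Echo on 2. Concept 2 wins 5–2.
Concept 2 vs Flux: Concept 2 preferred on 3 ballots; Flux wins 4–3.
Concept 2 vs Aero: 2+3 = 5 for Concept 2, 2 for Aero — Concept 2 by 5–2.
Concept 3 vs Drift: Concept 3 preferred on 2+2 = 4 ballots; Concept 3 wins 4–3.
Concept 3 vs Echo: Concept 3 preferred on 2 ballots; Echo wins 5–2.
Concept 3 vs Flux: Concept 3 is ranked higher on 3 ballots, Flux on 4. Flux wins 4–3.
Concept 3 vs Aero: 2 for Concept 3, 5 for Aero — Aero by 5–2.
Drift vs Echo: Drift is ranked higher on 0 ballots, Echo on 7. Echo wins 7–0.
Drift vs Flux: 3 for Drift, 4 for Flux — Flux by 4–3.
Drift vs Aero: Drift is ranked higher on 3 ballots, Aero on 4. Aero wins 4–3.
Echo vs Flux: Echo is ranked higher on 3 ballots, Flux on 4. Flux wins 4–3.
Echo vs Aero: Echo preferred on 2+3 = 5 ballots; Echo wins 5–2.
Flux vs Aero: 2 to 5, Aero.
No design is unbeaten: Concept 2 loses to Flux; Concept 3 loses to Concept 2; Drift loses to Concept 2; Echo loses to Concept 2; Flux loses to Aero; Aero loses to Concept 2. In particular Concept 2 > Aero > Flux > Concept 2 is a majority cycle — no Condorcet winner exists.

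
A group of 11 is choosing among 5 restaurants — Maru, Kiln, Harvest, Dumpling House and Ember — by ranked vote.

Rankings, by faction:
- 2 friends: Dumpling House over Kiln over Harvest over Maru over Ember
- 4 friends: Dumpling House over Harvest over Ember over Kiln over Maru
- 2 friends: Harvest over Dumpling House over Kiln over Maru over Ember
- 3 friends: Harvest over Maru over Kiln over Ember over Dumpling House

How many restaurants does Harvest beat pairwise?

3

Harvest against each rival (11 friends):
Harvest–Maru: Harvest 11–0.
Harvest vs Kiln: 9 to 2, Harvest.
Harvest vs Dumpling House: Dumpling House, 6–5.
Harvest vs Ember: Harvest wins 11–0.
Harvest beats Maru, Kiln, Ember; loses to Dumpling House — 3 pairwise wins.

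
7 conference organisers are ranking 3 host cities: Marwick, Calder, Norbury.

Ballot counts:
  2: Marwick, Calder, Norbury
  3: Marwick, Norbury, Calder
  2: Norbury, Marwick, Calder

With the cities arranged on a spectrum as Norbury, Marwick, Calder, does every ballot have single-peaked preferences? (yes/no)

yes

Axis positions: Norbury=1, Marwick=2, Calder=3.
Bloc 1 (peak Marwick at position 2): ranking walks positions 2-3-1, expanding outward from the peak — single-peaked.
Bloc 2 (peak Marwick at position 2): ranking walks positions 2-1-3, expanding outward from the peak — single-peaked.
Bloc 3 (peak Norbury at position 1): ranking walks positions 1-2-3, expanding outward from the peak — single-peaked.
Every ranking is single-peaked on this axis.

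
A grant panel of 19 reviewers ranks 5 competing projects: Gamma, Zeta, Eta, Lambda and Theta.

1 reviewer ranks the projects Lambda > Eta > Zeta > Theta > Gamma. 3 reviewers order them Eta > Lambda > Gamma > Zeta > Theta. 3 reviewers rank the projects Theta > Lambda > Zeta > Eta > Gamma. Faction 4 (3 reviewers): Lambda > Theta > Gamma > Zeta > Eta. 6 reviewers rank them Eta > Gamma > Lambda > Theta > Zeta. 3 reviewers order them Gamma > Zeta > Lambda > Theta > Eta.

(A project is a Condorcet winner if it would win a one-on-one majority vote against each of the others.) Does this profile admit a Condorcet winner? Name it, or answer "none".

Pairwise majorities:
Gamma vs Zeta: 3+3+6+3 = 15 for Gamma, 4 for Zeta — Gamma by 15–4.
Gamma vs Eta: 6 to 13, Eta.
Gamma vs Lambda: Gamma preferred on 6+3 = 9 ballots; Lambda wins 10–9.
Gamma vs Theta: Gamma preferred on 3+6+3 = 12 ballots; Gamma wins 12–7.
Zeta vs Eta: Zeta is ranked higher on 3+3+3 = 9 ballots, Eta on 10. Eta wins 10–9.
Zeta vs Lambda: Zeta is ranked higher on 3 ballots, Lambda on 16. Lambda wins 16–3.
Zeta vs Theta: Zeta preferred on 1+3+3 = 7 ballots; Theta wins 12–7.
Eta vs Lambda: 9 to 10, Lambda.
Eta vs Theta: 1+3+6 = 10 for Eta, 9 for Theta — Eta by 10–9.
Lambda vs Theta: 1+3+3+6+3 = 16 for Lambda, 3 for Theta — Lambda by 16–3.
Only Lambda has no losses; Lambda is the Condorcet winner.

Lambda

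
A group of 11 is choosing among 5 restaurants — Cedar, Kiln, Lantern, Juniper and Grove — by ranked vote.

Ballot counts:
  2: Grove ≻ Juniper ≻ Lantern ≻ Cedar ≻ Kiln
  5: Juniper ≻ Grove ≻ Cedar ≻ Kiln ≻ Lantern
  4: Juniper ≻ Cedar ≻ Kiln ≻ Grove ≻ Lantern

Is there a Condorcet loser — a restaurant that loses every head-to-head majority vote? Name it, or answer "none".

Head-to-head results (11 friends):
Cedar vs Kiln: Cedar is ranked higher on 2+5+4 = 11 ballots, Kiln on 0. Cedar wins 11–0.
Cedar vs Lantern: 5+4 = 9 for Cedar, 2 for Lantern — Cedar by 9–2.
Cedar vs Juniper: Cedar is ranked higher on 0 ballots, Juniper on 11. Juniper wins 11–0.
Cedar vs Grove: Grove wins 7–4.
Kiln–Lantern: Kiln 9–2.
Kiln vs Juniper: 0 to 11, Juniper.
Kiln vs Grove: 4 to 7, Grove.
Lantern vs Juniper: 0 for Lantern, 11 for Juniper — Juniper by 11–0.
Lantern–Grove: Grove 11–0.
Juniper vs Grove: Juniper preferred on 5+4 = 9 ballots; Juniper wins 9–2.
Only Lantern has no wins; Lantern is the Condorcet loser.

Lantern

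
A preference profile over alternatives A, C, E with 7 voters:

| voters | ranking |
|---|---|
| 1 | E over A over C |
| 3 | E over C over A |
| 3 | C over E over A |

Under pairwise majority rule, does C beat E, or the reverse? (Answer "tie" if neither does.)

E

Ballots ranking C above E: 3.
Ballots ranking E above C: 7 − 3 = 4.
E wins the head-to-head 4–3.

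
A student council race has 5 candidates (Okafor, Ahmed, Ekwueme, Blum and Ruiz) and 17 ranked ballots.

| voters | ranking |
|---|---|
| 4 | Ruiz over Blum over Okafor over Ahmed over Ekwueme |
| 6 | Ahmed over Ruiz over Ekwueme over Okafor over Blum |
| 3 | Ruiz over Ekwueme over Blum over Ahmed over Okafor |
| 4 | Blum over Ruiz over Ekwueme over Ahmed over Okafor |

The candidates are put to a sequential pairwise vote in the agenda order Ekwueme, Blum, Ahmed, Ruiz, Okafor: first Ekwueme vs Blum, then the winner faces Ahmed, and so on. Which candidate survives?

Ruiz

Round 1: Ekwueme vs Blum — 9–8, Ekwueme advances.
Round 2: Ekwueme vs Ahmed — 7–10, Ahmed advances.
Round 3: Ahmed vs Ruiz — 6–11, Ruiz advances.
Round 4: Ruiz vs Okafor — 17–0, Ruiz advances.
Ruiz survives the agenda.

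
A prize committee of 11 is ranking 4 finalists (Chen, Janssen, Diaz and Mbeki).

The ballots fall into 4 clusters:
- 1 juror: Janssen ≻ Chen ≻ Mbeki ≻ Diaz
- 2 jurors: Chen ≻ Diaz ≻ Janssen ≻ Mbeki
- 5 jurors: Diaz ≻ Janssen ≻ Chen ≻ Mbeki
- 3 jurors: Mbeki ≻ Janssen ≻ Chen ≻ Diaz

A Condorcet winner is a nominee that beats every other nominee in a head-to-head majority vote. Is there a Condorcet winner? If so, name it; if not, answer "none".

Check each pair by majority over 11 ballots:
Chen–Janssen: Janssen 9–2.
Chen–Diaz: Chen 6–5.
Chen vs Mbeki: 1+2+5 = 8 for Chen, 3 for Mbeki — Chen by 8–3.
Janssen vs Diaz: Diaz wins 7–4.
Janssen vs Mbeki: Janssen preferred on 1+2+5 = 8 ballots; Janssen wins 8–3.
Diaz vs Mbeki: 2+5 = 7 for Diaz, 4 for Mbeki — Diaz by 7–4.
No nominee is unbeaten: Chen loses to Janssen; Janssen loses to Diaz; Diaz loses to Chen; Mbeki loses to Chen. In particular Chen > Diaz > Janssen > Chen is a majority cycle — no Condorcet winner exists.

none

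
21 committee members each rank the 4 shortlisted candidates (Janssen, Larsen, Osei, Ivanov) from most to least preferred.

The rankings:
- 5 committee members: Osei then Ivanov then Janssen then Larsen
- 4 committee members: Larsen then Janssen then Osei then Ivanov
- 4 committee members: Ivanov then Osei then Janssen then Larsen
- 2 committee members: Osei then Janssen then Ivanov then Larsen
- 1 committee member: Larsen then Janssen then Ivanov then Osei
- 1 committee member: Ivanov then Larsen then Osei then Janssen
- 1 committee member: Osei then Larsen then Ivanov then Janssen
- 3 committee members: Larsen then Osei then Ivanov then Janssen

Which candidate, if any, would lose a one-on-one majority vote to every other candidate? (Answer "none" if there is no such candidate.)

Pairwise majorities:
Janssen vs Larsen: Janssen preferred on 5+4+2 = 11 ballots; Janssen wins 11–10.
Janssen vs Osei: Osei, 16–5.
Janssen vs Ivanov: Ivanov wins 14–7.
Larsen vs Osei: Larsen is ranked higher on 4+1+1+3 = 9 ballots, Osei on 12. Osei wins 12–9.
Larsen vs Ivanov: Ivanov wins 12–9.
Osei–Ivanov: Osei 15–6.
Only Larsen has no wins; Larsen is the Condorcet loser.

Larsen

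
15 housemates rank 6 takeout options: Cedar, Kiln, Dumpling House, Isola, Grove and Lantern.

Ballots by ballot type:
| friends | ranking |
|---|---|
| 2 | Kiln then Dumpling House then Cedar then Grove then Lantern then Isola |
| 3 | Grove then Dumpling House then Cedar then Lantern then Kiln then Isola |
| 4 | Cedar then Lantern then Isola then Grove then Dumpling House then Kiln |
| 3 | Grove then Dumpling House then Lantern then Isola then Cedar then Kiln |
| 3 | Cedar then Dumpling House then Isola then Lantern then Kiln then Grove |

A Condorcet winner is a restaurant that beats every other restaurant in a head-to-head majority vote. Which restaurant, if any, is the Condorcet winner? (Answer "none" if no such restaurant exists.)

none

Check each pair by majority over 15 ballots:
Cedar vs Kiln: 13 to 2, Cedar.
Cedar–Dumpling House: Dumpling House 8–7.
Cedar vs Isola: Cedar wins 12–3.
Cedar vs Grove: Cedar, 9–6.
Cedar vs Lantern: Cedar wins 12–3.
Kiln–Dumpling House: Dumpling House 13–2.
Kiln vs Isola: 5 to 10, Isola.
Kiln vs Grove: Kiln is ranked higher on 2+3 = 5 ballots, Grove on 10. Grove wins 10–5.
Kiln vs Lantern: Kiln preferred on 2 ballots; Lantern wins 13–2.
Dumpling House vs Isola: Dumpling House wins 11–4.
Dumpling House vs Grove: Grove, 10–5.
Dumpling House vs Lantern: Dumpling House, 11–4.
Isola vs Grove: 7 to 8, Grove.
Isola vs Lantern: Isola is ranked higher on 3 ballots, Lantern on 12. Lantern wins 12–3.
Grove vs Lantern: Grove preferred on 2+3+3 = 8 ballots; Grove wins 8–7.
Every restaurant loses at least once (Cedar loses to Dumpling House; Kiln loses to Cedar; Dumpling House loses to Grove; Isola loses to Cedar; Grove loses to Cedar; Lantern loses to Cedar). The majority relation contains the cycle Cedar > Grove > Dumpling House > Cedar, so there is no Condorcet winner.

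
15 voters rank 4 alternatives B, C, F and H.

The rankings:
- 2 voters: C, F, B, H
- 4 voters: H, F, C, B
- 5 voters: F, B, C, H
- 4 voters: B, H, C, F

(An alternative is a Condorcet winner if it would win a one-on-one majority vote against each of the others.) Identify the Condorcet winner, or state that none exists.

Pairwise majorities:
B vs C: B, 9–6.
B–F: F 11–4.
B vs H: B, 11–4.
C vs F: F, 9–6.
C vs H: H wins 8–7.
F–H: H 8–7.
No alternative is unbeaten: B loses to F; C loses to B; F loses to H; H loses to B. In particular B beats H beats F beats B is a majority cycle — no Condorcet winner exists.

none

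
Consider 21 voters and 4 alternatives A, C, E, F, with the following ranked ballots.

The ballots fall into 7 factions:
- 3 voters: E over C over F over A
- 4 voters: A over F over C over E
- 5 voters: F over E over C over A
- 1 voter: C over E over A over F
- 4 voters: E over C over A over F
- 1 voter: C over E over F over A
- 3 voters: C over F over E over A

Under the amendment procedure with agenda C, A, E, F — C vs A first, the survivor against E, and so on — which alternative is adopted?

Round 1: C vs A — 17–4, C advances.
Round 2: C vs E — 9–12, E advances.
Round 3: E vs F — 9–12, F advances.
The agenda winner is F.

F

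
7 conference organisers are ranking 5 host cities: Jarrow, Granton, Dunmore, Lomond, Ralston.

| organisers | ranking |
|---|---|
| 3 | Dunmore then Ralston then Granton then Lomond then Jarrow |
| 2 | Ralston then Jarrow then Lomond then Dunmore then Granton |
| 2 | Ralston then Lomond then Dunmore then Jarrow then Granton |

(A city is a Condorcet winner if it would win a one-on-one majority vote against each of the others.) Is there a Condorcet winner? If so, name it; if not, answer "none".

Check each pair by majority over 7 ballots:
Jarrow vs Granton: Jarrow, 4–3.
Jarrow vs Dunmore: 2 to 5, Dunmore.
Jarrow–Lomond: Lomond 5–2.
Jarrow vs Ralston: Ralston, 7–0.
Granton vs Dunmore: 0 for Granton, 7 for Dunmore — Dunmore by 7–0.
Granton vs Lomond: Granton preferred on 3 ballots; Lomond wins 4–3.
Granton–Ralston: Ralston 7–0.
Dunmore vs Lomond: Lomond, 4–3.
Dunmore vs Ralston: 3 for Dunmore, 4 for Ralston — Ralston by 4–3.
Lomond vs Ralston: Lomond preferred on 0 ballots; Ralston wins 7–0.
Only Ralston has no losses; Ralston is the Condorcet winner.

Ralston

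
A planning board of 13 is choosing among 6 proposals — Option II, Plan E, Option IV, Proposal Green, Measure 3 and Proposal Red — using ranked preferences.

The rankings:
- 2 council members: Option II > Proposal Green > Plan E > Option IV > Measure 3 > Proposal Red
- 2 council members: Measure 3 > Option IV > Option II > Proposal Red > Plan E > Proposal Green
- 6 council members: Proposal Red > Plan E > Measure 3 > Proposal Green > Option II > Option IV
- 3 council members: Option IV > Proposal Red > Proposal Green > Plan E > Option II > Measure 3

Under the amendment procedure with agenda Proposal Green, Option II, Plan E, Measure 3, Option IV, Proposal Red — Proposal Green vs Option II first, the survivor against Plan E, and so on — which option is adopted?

Round 1: Proposal Green vs Option II — 9–4, Proposal Green advances.
Round 2: Proposal Green vs Plan E — 5–8, Plan E advances.
Round 3: Plan E vs Measure 3 — 11–2, Plan E advances.
Round 4: Plan E vs Option IV — 8–5, Plan E advances.
Round 5: Plan E vs Proposal Red — 2–11, Proposal Red advances.
The agenda winner is Proposal Red.

Proposal Red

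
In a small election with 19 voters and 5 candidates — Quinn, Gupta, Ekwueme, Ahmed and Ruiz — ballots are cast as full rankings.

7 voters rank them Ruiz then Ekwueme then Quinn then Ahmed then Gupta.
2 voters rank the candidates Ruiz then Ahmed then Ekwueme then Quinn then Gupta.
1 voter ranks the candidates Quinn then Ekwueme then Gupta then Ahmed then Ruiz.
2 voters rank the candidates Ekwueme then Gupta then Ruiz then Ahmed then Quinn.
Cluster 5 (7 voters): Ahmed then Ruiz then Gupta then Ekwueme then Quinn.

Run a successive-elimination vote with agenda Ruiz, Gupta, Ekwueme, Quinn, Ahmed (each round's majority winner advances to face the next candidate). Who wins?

Round 1: Ruiz vs Gupta — 16–3, Ruiz advances.
Round 2: Ruiz vs Ekwueme — 16–3, Ruiz advances.
Round 3: Ruiz vs Quinn — 18–1, Ruiz advances.
Round 4: Ruiz vs Ahmed — 11–8, Ruiz advances.
The agenda winner is Ruiz.

Ruiz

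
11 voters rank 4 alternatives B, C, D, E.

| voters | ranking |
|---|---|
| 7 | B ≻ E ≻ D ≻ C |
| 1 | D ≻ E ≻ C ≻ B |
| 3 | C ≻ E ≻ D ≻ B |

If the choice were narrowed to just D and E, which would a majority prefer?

Ballots ranking D above E: 1.
Ballots ranking E above D: 11 − 1 = 10.
E wins the head-to-head 10–1.

E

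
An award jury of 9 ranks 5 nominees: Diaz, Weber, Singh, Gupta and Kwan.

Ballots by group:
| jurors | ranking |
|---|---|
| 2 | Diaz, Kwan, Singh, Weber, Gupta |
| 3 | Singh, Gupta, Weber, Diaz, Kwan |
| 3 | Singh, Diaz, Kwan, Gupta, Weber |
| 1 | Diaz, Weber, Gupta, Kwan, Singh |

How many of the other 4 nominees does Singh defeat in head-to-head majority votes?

4

Singh against each rival (9 jurors):
Singh vs Diaz: 6 to 3, Singh.
Singh–Weber: Singh 8–1.
Singh–Gupta: Singh 8–1.
Singh vs Kwan: Singh wins 6–3.
Singh beats Diaz, Weber, Gupta, Kwan — 4 pairwise wins.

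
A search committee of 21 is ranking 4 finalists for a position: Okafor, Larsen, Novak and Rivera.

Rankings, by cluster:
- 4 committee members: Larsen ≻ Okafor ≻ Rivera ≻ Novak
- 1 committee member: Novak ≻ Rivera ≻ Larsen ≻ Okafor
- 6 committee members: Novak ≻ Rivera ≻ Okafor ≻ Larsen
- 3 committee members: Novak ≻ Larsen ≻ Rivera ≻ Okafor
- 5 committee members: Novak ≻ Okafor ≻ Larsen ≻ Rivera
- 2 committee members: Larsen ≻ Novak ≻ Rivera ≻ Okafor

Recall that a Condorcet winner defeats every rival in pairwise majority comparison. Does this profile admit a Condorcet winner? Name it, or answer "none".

Pairwise majorities:
Okafor vs Larsen: Okafor wins 11–10.
Okafor vs Novak: Novak, 17–4.
Okafor–Rivera: Rivera 12–9.
Larsen–Novak: Novak 15–6.
Larsen vs Rivera: Larsen wins 14–7.
Novak vs Rivera: Novak, 17–4.
Novak defeats every rival head-to-head and is the Condorcet winner.

Novak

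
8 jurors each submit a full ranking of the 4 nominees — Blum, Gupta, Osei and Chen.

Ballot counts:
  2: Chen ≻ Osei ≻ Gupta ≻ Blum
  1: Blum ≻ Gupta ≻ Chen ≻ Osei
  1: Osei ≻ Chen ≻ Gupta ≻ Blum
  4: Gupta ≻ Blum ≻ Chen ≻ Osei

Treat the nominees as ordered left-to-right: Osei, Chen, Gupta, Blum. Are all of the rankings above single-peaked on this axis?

Axis positions: Osei=1, Chen=2, Gupta=3, Blum=4.
Ballot type 1 (peak Chen at position 2): ranking walks positions 2-1-3-4, expanding outward from the peak — single-peaked.
Ballot type 2 (peak Blum at position 4): ranking walks positions 4-3-2-1, expanding outward from the peak — single-peaked.
Ballot type 3 (peak Osei at position 1): ranking walks positions 1-2-3-4, expanding outward from the peak — single-peaked.
Ballot type 4 (peak Gupta at position 3): ranking walks positions 3-4-2-1, expanding outward from the peak — single-peaked.
Every ranking is single-peaked on this axis.

yes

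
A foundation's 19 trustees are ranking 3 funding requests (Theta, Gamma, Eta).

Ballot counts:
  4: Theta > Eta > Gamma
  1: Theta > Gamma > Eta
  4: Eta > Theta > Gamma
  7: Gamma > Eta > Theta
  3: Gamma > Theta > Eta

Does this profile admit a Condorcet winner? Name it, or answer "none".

Gamma

Pairwise majorities:
Theta vs Gamma: Theta preferred on 4+1+4 = 9 ballots; Gamma wins 10–9.
Theta vs Eta: Theta preferred on 4+1+3 = 8 ballots; Eta wins 11–8.
Gamma vs Eta: 11 to 8, Gamma.
Gamma beats each of Theta, Eta — Gamma is the Condorcet winner.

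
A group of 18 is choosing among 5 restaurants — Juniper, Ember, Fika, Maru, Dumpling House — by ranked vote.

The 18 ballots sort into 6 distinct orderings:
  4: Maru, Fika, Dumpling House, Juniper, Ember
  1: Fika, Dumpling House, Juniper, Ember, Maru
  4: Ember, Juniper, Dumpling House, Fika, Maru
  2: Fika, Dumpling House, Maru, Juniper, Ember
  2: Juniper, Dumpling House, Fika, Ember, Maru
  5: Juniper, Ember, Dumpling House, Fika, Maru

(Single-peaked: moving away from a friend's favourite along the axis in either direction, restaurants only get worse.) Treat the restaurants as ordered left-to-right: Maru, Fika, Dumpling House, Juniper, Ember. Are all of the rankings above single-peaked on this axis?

yes

Axis positions: Maru=1, Fika=2, Dumpling House=3, Juniper=4, Ember=5.
Cluster 1 (peak Maru at position 1): ranking walks positions 1-2-3-4-5, expanding outward from the peak — single-peaked.
Cluster 2 (peak Fika at position 2): ranking walks positions 2-3-4-5-1, expanding outward from the peak — single-peaked.
Cluster 3 (peak Ember at position 5): ranking walks positions 5-4-3-2-1, expanding outward from the peak — single-peaked.
Cluster 4 (peak Fika at position 2): ranking walks positions 2-3-1-4-5, expanding outward from the peak — single-peaked.
Cluster 5 (peak Juniper at position 4): ranking walks positions 4-3-2-5-1, expanding outward from the peak — single-peaked.
Cluster 6 (peak Juniper at position 4): ranking walks positions 4-5-3-2-1, expanding outward from the peak — single-peaked.
Every ranking is single-peaked on this axis.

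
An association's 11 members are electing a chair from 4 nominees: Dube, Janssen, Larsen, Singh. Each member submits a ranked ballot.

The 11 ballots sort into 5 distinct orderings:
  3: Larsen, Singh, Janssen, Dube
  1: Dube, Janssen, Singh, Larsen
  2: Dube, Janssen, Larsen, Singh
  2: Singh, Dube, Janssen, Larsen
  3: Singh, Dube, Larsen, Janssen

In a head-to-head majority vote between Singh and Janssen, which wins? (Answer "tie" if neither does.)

Ballots ranking Singh above Janssen: 3 + 2 + 3 = 8.
Ballots ranking Janssen above Singh: 11 − 8 = 3.
Singh wins the head-to-head 8–3.

Singh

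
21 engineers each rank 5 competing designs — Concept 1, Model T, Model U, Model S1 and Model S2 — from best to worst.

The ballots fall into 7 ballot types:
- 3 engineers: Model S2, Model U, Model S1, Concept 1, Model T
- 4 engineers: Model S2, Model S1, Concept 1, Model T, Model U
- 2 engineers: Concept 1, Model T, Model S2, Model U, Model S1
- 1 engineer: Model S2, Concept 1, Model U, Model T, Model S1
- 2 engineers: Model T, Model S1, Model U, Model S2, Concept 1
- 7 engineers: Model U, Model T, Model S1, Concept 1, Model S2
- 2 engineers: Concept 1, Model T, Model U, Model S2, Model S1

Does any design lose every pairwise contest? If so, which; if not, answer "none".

none

Head-to-head results (21 engineers):
Concept 1 vs Model T: Concept 1, 12–9.
Concept 1 vs Model U: Concept 1 preferred on 4+2+1+2 = 9 ballots; Model U wins 12–9.
Concept 1–Model S1: Model S1 16–5.
Concept 1–Model S2: Concept 1 11–10.
Model T vs Model U: Model T preferred on 4+2+2+2 = 10 ballots; Model U wins 11–10.
Model T vs Model S1: Model T preferred on 2+1+2+7+2 = 14 ballots; Model T wins 14–7.
Model T vs Model S2: Model T wins 13–8.
Model U vs Model S1: 3+2+1+7+2 = 15 for Model U, 6 for Model S1 — Model U by 15–6.
Model U vs Model S2: Model U, 11–10.
Model S1 vs Model S2: 9 to 12, Model S2.
Each design has at least one pairwise win (Concept 1 beats Model T; Model T beats Model S1; Model U beats Concept 1; Model S1 beats Concept 1; Model S2 beats Model S1) — no Condorcet loser.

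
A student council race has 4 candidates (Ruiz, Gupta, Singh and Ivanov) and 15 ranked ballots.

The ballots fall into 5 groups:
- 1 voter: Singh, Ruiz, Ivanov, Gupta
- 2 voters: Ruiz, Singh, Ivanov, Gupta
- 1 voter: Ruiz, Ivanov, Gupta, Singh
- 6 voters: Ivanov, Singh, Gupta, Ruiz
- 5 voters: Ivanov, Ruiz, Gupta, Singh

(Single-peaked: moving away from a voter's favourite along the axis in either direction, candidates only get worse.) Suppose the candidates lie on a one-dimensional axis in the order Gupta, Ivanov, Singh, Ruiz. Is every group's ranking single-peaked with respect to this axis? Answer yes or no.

no

Axis positions: Gupta=1, Ivanov=2, Singh=3, Ruiz=4.
Group 1 (peak Singh at position 3): ranking walks positions 3-4-2-1, expanding outward from the peak — single-peaked.
Group 2 (peak Ruiz at position 4): ranking walks positions 4-3-2-1, expanding outward from the peak — single-peaked.
Group 3: ranking walks positions 4-2-1-3; Ivanov is ranked above Singh even though Singh lies between Ivanov and the peak Ruiz on the axis — preferences dip and rise again. Not single-peaked.
Group 4 (peak Ivanov at position 2): ranking walks positions 2-3-1-4, expanding outward from the peak — single-peaked.
Group 5: ranking walks positions 2-4-1-3; Ruiz is ranked above Singh even though Singh lies between Ruiz and the peak Ivanov on the axis — preferences dip and rise again. Not single-peaked.
Group 3 violates single-peakedness, so the profile is not single-peaked on this axis.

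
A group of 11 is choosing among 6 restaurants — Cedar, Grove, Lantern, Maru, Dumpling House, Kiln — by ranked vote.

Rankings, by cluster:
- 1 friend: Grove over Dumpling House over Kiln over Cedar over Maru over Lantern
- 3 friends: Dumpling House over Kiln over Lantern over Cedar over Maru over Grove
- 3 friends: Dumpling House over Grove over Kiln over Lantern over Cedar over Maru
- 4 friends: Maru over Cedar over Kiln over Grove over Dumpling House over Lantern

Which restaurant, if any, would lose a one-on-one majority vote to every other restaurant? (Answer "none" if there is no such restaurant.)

Pairwise majorities:
Cedar vs Grove: 7 to 4, Cedar.
Cedar–Lantern: Lantern 6–5.
Cedar vs Maru: 1+3+3 = 7 for Cedar, 4 for Maru — Cedar by 7–4.
Cedar–Dumpling House: Dumpling House 7–4.
Cedar vs Kiln: 4 to 7, Kiln.
Grove vs Lantern: Grove wins 8–3.
Grove vs Maru: 1+3 = 4 for Grove, 7 for Maru — Maru by 7–4.
Grove vs Dumpling House: Grove preferred on 1+4 = 5 ballots; Dumpling House wins 6–5.
Grove–Kiln: Kiln 7–4.
Lantern–Maru: Lantern 6–5.
Lantern vs Dumpling House: Lantern is ranked higher on 0 ballots, Dumpling House on 11. Dumpling House wins 11–0.
Lantern–Kiln: Kiln 11–0.
Maru–Dumpling House: Dumpling House 7–4.
Maru vs Kiln: 4 to 7, Kiln.
Dumpling House vs Kiln: Dumpling House wins 7–4.
Each restaurant has at least one pairwise win (Cedar beats Grove; Grove beats Lantern; Lantern beats Cedar; Maru beats Grove; Dumpling House beats Cedar; Kiln beats Cedar) — no Condorcet loser.

none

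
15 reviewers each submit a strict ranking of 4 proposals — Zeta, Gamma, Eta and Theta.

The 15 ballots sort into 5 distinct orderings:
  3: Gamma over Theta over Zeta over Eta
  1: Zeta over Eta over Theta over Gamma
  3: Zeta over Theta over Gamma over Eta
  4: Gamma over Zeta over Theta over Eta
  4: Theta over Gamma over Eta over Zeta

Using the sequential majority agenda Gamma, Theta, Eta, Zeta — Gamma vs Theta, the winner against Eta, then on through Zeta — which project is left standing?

Round 1: Gamma vs Theta — 7–8, Theta advances.
Round 2: Theta vs Eta — 14–1, Theta advances.
Round 3: Theta vs Zeta — 7–8, Zeta advances.
The agenda winner is Zeta.

Zeta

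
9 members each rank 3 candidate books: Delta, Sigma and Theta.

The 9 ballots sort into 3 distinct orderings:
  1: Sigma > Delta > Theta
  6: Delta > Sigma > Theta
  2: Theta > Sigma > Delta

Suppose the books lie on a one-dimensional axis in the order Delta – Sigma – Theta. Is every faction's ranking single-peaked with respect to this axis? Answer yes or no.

yes

Axis positions: Delta=1, Sigma=2, Theta=3.
Faction 1 (peak Sigma at position 2): ranking walks positions 2-1-3, expanding outward from the peak — single-peaked.
Faction 2 (peak Delta at position 1): ranking walks positions 1-2-3, expanding outward from the peak — single-peaked.
Faction 3 (peak Theta at position 3): ranking walks positions 3-2-1, expanding outward from the peak — single-peaked.
Every ranking is single-peaked on this axis.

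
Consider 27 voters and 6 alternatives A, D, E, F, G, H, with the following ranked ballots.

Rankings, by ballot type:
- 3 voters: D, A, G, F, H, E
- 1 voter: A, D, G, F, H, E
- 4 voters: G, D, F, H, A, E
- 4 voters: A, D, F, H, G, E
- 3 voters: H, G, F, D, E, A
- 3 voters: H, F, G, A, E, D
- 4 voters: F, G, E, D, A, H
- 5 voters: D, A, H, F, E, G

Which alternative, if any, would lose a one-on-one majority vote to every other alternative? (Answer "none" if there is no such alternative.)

E

Head-to-head results (27 voters):
A vs D: 1+4+3 = 8 for A, 19 for D — D by 19–8.
A vs E: 3+1+4+4+3+5 = 20 for A, 7 for E — A by 20–7.
A vs F: F, 14–13.
A vs G: G wins 14–13.
A vs H: A, 17–10.
D vs E: D, 20–7.
D vs F: 3+1+4+4+5 = 17 for D, 10 for F — D by 17–10.
D vs G: 13 to 14, G.
D vs H: D is ranked higher on 3+1+4+4+4+5 = 21 ballots, H on 6. D wins 21–6.
E vs F: E preferred on 0 ballots; F wins 27–0.
E vs G: G wins 22–5.
E vs H: 4 to 23, H.
F–G: F 16–11.
F vs H: 16 to 11, F.
G vs H: H wins 15–12.
E loses to every other alternative — it is the Condorcet loser.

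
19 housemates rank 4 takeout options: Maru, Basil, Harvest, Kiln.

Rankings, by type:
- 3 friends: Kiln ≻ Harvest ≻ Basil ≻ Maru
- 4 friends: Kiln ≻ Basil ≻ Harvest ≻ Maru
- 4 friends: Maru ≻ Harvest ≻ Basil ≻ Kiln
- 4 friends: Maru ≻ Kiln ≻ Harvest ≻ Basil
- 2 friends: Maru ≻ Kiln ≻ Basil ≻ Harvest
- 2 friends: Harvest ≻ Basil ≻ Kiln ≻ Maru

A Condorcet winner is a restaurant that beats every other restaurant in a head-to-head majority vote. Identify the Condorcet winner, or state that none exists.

Head-to-head results (19 friends):
Maru–Basil: Maru 10–9.
Maru vs Harvest: Maru wins 10–9.
Maru–Kiln: Maru 10–9.
Basil vs Harvest: Harvest wins 13–6.
Basil vs Kiln: Kiln, 13–6.
Harvest–Kiln: Kiln 13–6.
Maru beats each of Basil, Harvest, Kiln — Maru is the Condorcet winner.

Maru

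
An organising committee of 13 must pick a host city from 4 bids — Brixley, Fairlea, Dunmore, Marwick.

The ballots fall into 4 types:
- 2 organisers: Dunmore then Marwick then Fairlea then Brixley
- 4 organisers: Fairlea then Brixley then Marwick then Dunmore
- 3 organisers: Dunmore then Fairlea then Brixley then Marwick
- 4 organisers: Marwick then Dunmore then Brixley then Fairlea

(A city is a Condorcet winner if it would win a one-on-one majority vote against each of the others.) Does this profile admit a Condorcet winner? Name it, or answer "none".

none

Head-to-head results (13 organisers):
Brixley vs Fairlea: 4 to 9, Fairlea.
Brixley vs Dunmore: Brixley is ranked higher on 4 ballots, Dunmore on 9. Dunmore wins 9–4.
Brixley vs Marwick: 7 to 6, Brixley.
Fairlea vs Dunmore: Fairlea is ranked higher on 4 ballots, Dunmore on 9. Dunmore wins 9–4.
Fairlea vs Marwick: 4+3 = 7 for Fairlea, 6 for Marwick — Fairlea by 7–6.
Dunmore vs Marwick: Dunmore is ranked higher on 2+3 = 5 ballots, Marwick on 8. Marwick wins 8–5.
Every city loses at least once (Brixley loses to Fairlea; Fairlea loses to Dunmore; Dunmore loses to Marwick; Marwick loses to Brixley). The majority relation contains the cycle Brixley beats Marwick beats Dunmore beats Brixley, so there is no Condorcet winner.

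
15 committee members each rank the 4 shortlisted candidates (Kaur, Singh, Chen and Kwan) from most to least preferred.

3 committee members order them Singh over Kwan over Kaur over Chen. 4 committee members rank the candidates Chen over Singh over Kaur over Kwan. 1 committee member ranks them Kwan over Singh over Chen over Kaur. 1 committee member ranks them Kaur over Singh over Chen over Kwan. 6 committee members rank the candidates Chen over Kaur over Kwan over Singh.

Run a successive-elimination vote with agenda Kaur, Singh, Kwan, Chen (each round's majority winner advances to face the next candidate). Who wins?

Round 1: Kaur vs Singh — 7–8, Singh advances.
Round 2: Singh vs Kwan — 8–7, Singh advances.
Round 3: Singh vs Chen — 5–10, Chen advances.
The agenda winner is Chen.

Chen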